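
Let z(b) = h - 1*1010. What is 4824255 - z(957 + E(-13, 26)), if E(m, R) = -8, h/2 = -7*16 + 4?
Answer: 4825481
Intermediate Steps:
h = -216 (h = 2*(-7*16 + 4) = 2*(-112 + 4) = 2*(-108) = -216)
z(b) = -1226 (z(b) = -216 - 1*1010 = -216 - 1010 = -1226)
4824255 - z(957 + E(-13, 26)) = 4824255 - 1*(-1226) = 4824255 + 1226 = 4825481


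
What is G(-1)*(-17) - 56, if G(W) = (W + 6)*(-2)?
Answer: 114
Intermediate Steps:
G(W) = -12 - 2*W (G(W) = (6 + W)*(-2) = -12 - 2*W)
G(-1)*(-17) - 56 = (-12 - 2*(-1))*(-17) - 56 = (-12 + 2)*(-17) - 56 = -10*(-17) - 56 = 170 - 56 = 114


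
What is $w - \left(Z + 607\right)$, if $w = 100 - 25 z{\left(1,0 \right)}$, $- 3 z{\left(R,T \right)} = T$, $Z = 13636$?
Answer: $-14143$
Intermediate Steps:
$z{\left(R,T \right)} = - \frac{T}{3}$
$w = 100$ ($w = 100 - 25 \left(\left(- \frac{1}{3}\right) 0\right) = 100 - 0 = 100 + 0 = 100$)
$w - \left(Z + 607\right) = 100 - \left(13636 + 607\right) = 100 - 14243 = -14143$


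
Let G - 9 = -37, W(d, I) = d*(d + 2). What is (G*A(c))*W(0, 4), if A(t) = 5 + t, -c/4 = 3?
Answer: 0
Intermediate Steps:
W(d, I) = d*(2 + d)
c = -12 (c = -4*3 = -12)
G = -28 (G = 9 - 37 = -28)
(G*A(c))*W(0, 4) = (-28*(5 - 12))*(0*(2 + 0)) = (-28*(-7))*(0*2) = 196*0 = 0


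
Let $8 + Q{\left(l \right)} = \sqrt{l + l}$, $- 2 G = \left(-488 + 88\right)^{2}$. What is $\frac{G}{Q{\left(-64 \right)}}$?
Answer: $\frac{10000}{3} + \frac{10000 i \sqrt{2}}{3} \approx 3333.3 + 4714.0 i$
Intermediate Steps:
$G = -80000$ ($G = - \frac{\left(-488 + 88\right)^{2}}{2} = - \frac{\left(-400\right)^{2}}{2} = \left(- \frac{1}{2}\right) 160000 = -80000$)
$Q{\left(l \right)} = -8 + \sqrt{2} \sqrt{l}$ ($Q{\left(l \right)} = -8 + \sqrt{l + l} = -8 + \sqrt{2 l} = -8 + \sqrt{2} \sqrt{l}$)
$\frac{G}{Q{\left(-64 \right)}} = - \frac{80000}{-8 + \sqrt{2} \sqrt{-64}} = - \frac{80000}{-8 + \sqrt{2} \cdot 8 i} = - \frac{80000}{-8 + 8 i \sqrt{2}}$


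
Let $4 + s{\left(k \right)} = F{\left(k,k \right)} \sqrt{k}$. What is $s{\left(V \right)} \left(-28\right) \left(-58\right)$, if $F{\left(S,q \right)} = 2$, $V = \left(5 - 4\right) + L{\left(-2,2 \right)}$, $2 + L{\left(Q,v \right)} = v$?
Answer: $-3248$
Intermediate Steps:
$L{\left(Q,v \right)} = -2 + v$
$V = 1$ ($V = \left(5 - 4\right) + \left(-2 + 2\right) = 1 + 0 = 1$)
$s{\left(k \right)} = -4 + 2 \sqrt{k}$
$s{\left(V \right)} \left(-28\right) \left(-58\right) = \left(-4 + 2 \sqrt{1}\right) \left(-28\right) \left(-58\right) = \left(-4 + 2 \cdot 1\right) \left(-28\right) \left(-58\right) = \left(-4 + 2\right) \left(-28\right) \left(-58\right) = \left(-2\right) \left(-28\right) \left(-58\right) = 56 \left(-58\right) = -3248$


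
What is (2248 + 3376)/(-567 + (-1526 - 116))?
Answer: -5624/2209 ≈ -2.5459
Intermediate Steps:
(2248 + 3376)/(-567 + (-1526 - 116)) = 5624/(-567 - 1642) = 5624/(-2209) = 5624*(-1/2209) = -5624/2209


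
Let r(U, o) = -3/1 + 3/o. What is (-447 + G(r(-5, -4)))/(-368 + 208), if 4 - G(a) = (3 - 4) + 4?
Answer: 223/80 ≈ 2.7875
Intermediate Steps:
r(U, o) = -3 + 3/o (r(U, o) = -3*1 + 3/o = -3 + 3/o)
G(a) = 1 (G(a) = 4 - ((3 - 4) + 4) = 4 - (-1 + 4) = 4 - 1*3 = 4 - 3 = 1)
(-447 + G(r(-5, -4)))/(-368 + 208) = (-447 + 1)/(-368 + 208) = -446/(-160) = -446*(-1/160) = 223/80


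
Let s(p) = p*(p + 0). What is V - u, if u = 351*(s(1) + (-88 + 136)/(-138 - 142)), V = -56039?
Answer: -1971544/35 ≈ -56330.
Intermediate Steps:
s(p) = p² (s(p) = p*p = p²)
u = 10179/35 (u = 351*(1² + (-88 + 136)/(-138 - 142)) = 351*(1 + 48/(-280)) = 351*(1 + 48*(-1/280)) = 351*(1 - 6/35) = 351*(29/35) = 10179/35 ≈ 290.83)
V - u = -56039 - 1*10179/35 = -56039 - 10179/35 = -1971544/35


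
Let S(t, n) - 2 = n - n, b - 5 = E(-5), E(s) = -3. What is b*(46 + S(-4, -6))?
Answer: 96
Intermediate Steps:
b = 2 (b = 5 - 3 = 2)
S(t, n) = 2 (S(t, n) = 2 + (n - n) = 2 + 0 = 2)
b*(46 + S(-4, -6)) = 2*(46 + 2) = 2*48 = 96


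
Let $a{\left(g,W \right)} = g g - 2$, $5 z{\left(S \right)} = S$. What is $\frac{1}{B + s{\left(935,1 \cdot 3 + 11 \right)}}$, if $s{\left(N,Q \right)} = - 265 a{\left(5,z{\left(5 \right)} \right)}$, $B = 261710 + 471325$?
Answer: $\frac{1}{726940} \approx 1.3756 \cdot 10^{-6}$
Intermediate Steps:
$z{\left(S \right)} = \frac{S}{5}$
$a{\left(g,W \right)} = -2 + g^{2}$ ($a{\left(g,W \right)} = g^{2} - 2 = -2 + g^{2}$)
$B = 733035$
$s{\left(N,Q \right)} = -6095$ ($s{\left(N,Q \right)} = - 265 \left(-2 + 5^{2}\right) = - 265 \left(-2 + 25\right) = \left(-265\right) 23 = -6095$)
$\frac{1}{B + s{\left(935,1 \cdot 3 + 11 \right)}} = \frac{1}{733035 - 6095} = \frac{1}{726940}$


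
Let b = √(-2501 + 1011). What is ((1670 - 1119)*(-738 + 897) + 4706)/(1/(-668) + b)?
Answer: -61666420/664873761 - 41193168560*I*√1490/664873761 ≈ -0.092749 - 2391.5*I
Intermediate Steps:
b = I*√1490 (b = √(-1490) = I*√1490 ≈ 38.601*I)
((1670 - 1119)*(-738 + 897) + 4706)/(1/(-668) + b) = ((1670 - 1119)*(-738 + 897) + 4706)/(1/(-668) + I*√1490) = (551*159 + 4706)/(-1/668 + I*√1490) = (87609 + 4706)/(-1/668 + I*√1490) = 92315/(-1/668 + I*√1490)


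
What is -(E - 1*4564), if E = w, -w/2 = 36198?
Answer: 76960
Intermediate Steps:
w = -72396 (w = -2*36198 = -72396)
E = -72396
-(E - 1*4564) = -(-72396 - 1*4564) = -(-72396 - 4564) = -1*(-76960) = 76960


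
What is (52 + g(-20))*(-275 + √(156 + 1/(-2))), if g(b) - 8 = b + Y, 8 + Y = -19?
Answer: -3575 + 13*√622/2 ≈ -3412.9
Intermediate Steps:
Y = -27 (Y = -8 - 19 = -27)
g(b) = -19 + b (g(b) = 8 + (b - 27) = 8 + (-27 + b) = -19 + b)
(52 + g(-20))*(-275 + √(156 + 1/(-2))) = (52 + (-19 - 20))*(-275 + √(156 + 1/(-2))) = (52 - 39)*(-275 + √(156 - ½)) = 13*(-275 + √(311/2)) = 13*(-275 + √622/2) = -3575 + 13*√622/2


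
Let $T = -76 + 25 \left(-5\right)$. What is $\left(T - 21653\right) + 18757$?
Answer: $-3097$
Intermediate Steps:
$T = -201$ ($T = -76 - 125 = -201$)
$\left(T - 21653\right) + 18757 = \left(-201 - 21653\right) + 18757 = -21854 + 18757 = -3097$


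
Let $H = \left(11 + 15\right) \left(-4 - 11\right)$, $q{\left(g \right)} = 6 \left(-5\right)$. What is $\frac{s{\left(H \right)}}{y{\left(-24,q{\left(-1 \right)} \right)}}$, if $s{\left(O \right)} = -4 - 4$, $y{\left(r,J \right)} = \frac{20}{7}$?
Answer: $- \frac{14}{5} \approx -2.8$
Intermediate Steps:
$q{\left(g \right)} = -30$
$y{\left(r,J \right)} = \frac{20}{7}$ ($y{\left(r,J \right)} = 20 \cdot \frac{1}{7} = \frac{20}{7}$)
$H = -390$ ($H = 26 \left(-15\right) = -390$)
$s{\left(O \right)} = -8$ ($s{\left(O \right)} = -4 - 4 = -8$)
$\frac{s{\left(H \right)}}{y{\left(-24,q{\left(-1 \right)} \right)}} = - \frac{8}{\frac{20}{7}} = \left(-8\right) \frac{7}{20} = - \frac{14}{5}$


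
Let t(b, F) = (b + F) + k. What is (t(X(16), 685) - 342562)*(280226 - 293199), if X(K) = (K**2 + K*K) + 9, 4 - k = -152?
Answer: 4426387600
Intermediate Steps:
k = 156 (k = 4 - 1*(-152) = 4 + 152 = 156)
X(K) = 9 + 2*K**2 (X(K) = (K**2 + K**2) + 9 = 2*K**2 + 9 = 9 + 2*K**2)
t(b, F) = 156 + F + b (t(b, F) = (b + F) + 156 = (F + b) + 156 = 156 + F + b)
(t(X(16), 685) - 342562)*(280226 - 293199) = ((156 + 685 + (9 + 2*16**2)) - 342562)*(280226 - 293199) = ((156 + 685 + (9 + 2*256)) - 342562)*(-12973) = ((156 + 685 + (9 + 512)) - 342562)*(-12973) = ((156 + 685 + 521) - 342562)*(-12973) = (1362 - 342562)*(-12973) = -341200*(-12973) = 4426387600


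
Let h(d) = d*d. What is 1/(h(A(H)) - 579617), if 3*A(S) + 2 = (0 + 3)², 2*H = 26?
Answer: -9/5216504 ≈ -1.7253e-6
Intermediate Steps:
H = 13 (H = (½)*26 = 13)
A(S) = 7/3 (A(S) = -⅔ + (0 + 3)²/3 = -⅔ + (⅓)*3² = -⅔ + (⅓)*9 = -⅔ + 3 = 7/3)
h(d) = d²
1/(h(A(H)) - 579617) = 1/((7/3)² - 579617) = 1/(49/9 - 579617) = 1/(-5216504/9) = -9/5216504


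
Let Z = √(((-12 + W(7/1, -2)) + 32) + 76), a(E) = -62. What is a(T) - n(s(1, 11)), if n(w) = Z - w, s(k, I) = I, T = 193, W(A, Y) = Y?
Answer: -51 - √94 ≈ -60.695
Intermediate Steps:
Z = √94 (Z = √(((-12 - 2) + 32) + 76) = √((-14 + 32) + 76) = √(18 + 76) = √94 ≈ 9.6954)
n(w) = √94 - w
a(T) - n(s(1, 11)) = -62 - (√94 - 1*11) = -62 - (√94 - 11) = -62 - (-11 + √94) = -62 + (11 - √94) = -51 - √94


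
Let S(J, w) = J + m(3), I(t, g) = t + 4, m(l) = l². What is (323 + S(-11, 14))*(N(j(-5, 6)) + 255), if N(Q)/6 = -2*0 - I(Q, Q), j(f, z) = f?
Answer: 83781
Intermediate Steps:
I(t, g) = 4 + t
S(J, w) = 9 + J (S(J, w) = J + 3² = J + 9 = 9 + J)
N(Q) = -24 - 6*Q (N(Q) = 6*(-2*0 - (4 + Q)) = 6*(0 + (-4 - Q)) = 6*(-4 - Q) = -24 - 6*Q)
(323 + S(-11, 14))*(N(j(-5, 6)) + 255) = (323 + (9 - 11))*((-24 - 6*(-5)) + 255) = (323 - 2)*((-24 + 30) + 255) = 321*(6 + 255) = 321*261 = 83781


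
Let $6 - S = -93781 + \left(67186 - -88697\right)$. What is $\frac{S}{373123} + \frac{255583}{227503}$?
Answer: $\frac{81236869421}{84886601869} \approx 0.957$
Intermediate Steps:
$S = -62096$ ($S = 6 - \left(-93781 + \left(67186 - -88697\right)\right) = 6 - \left(-93781 + \left(67186 + 88697\right)\right) = 6 - \left(-93781 + 155883\right) = 6 - 62102 = -62096$)
$\frac{S}{373123} + \frac{255583}{227503} = - \frac{62096}{373123} + \frac{255583}{227503} = \frac{81236869421}{84886601869}$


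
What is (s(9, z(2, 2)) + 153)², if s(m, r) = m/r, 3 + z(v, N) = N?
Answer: 20736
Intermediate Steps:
z(v, N) = -3 + N
(s(9, z(2, 2)) + 153)² = (9/(-3 + 2) + 153)² = (9/(-1) + 153)² = (9*(-1) + 153)² = (-9 + 153)² = 144² = 20736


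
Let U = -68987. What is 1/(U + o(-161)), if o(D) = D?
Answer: -1/69148 ≈ -1.4462e-5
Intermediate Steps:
1/(U + o(-161)) = 1/(-68987 - 161) = 1/(-69148) = -1/69148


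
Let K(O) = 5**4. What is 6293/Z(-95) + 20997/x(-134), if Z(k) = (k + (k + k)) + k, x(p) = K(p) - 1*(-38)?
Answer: 1268867/83980 ≈ 15.109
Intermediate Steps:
K(O) = 625
x(p) = 663 (x(p) = 625 - 1*(-38) = 625 + 38 = 663)
Z(k) = 4*k (Z(k) = (k + 2*k) + k = 3*k + k = 4*k)
6293/Z(-95) + 20997/x(-134) = 6293/((4*(-95))) + 20997/663 = 6293/(-380) + 20997*(1/663) = 6293*(-1/380) + 6999/221 = -6293/380 + 6999/221 = 1268867/83980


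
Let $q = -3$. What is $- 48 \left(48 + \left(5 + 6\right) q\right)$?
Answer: $-720$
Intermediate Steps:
$- 48 \left(48 + \left(5 + 6\right) q\right) = - 48 \left(48 + \left(5 + 6\right) \left(-3\right)\right) = - 48 \left(48 + 11 \left(-3\right)\right) = - 48 \left(48 - 33\right) = \left(-48\right) 15 = -720$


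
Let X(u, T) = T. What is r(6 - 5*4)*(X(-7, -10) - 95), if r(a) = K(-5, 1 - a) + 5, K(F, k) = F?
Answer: 0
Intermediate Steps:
r(a) = 0 (r(a) = -5 + 5 = 0)
r(6 - 5*4)*(X(-7, -10) - 95) = 0*(-10 - 95) = 0*(-105) = 0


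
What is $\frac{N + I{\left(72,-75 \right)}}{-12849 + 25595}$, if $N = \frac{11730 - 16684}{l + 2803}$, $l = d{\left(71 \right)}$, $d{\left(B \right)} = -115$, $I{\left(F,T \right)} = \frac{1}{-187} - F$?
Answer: $- \frac{18560159}{3203426688} \approx -0.0057938$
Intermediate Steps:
$I{\left(F,T \right)} = - \frac{1}{187} - F$
$l = -115$
$N = - \frac{2477}{1344}$ ($N = \frac{11730 - 16684}{-115 + 2803} = - \frac{4954}{2688} = \left(-4954\right) \frac{1}{2688} = - \frac{2477}{1344} \approx -1.843$)
$\frac{N + I{\left(72,-75 \right)}}{-12849 + 25595} = \frac{- \frac{2477}{1344} - \frac{13465}{187}}{-12849 + 25595} = \frac{- \frac{2477}{1344} - \frac{13465}{187}}{12746} = \left(- \frac{2477}{1344} - \frac{13465}{187}\right) \frac{1}{12746} = \left(- \frac{18560159}{251328}\right) \frac{1}{12746} = - \frac{18560159}{3203426688}$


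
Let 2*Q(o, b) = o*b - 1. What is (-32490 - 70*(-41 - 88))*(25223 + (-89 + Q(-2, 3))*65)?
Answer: -450678330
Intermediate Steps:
Q(o, b) = -½ + b*o/2 (Q(o, b) = (o*b - 1)/2 = (b*o - 1)/2 = (-1 + b*o)/2 = -½ + b*o/2)
(-32490 - 70*(-41 - 88))*(25223 + (-89 + Q(-2, 3))*65) = (-32490 - 70*(-41 - 88))*(25223 + (-89 + (-½ + (½)*3*(-2)))*65) = (-32490 - 70*(-129))*(25223 + (-89 + (-½ - 3))*65) = (-32490 + 9030)*(25223 + (-89 - 7/2)*65) = -23460*(25223 - 185/2*65) = -23460*(25223 - 12025/2) = -23460*38421/2 = -450678330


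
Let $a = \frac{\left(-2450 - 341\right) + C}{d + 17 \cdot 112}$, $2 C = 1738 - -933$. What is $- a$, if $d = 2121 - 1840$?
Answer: $\frac{2911}{4370} \approx 0.66613$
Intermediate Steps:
$d = 281$ ($d = 2121 - 1840 = 281$)
$C = \frac{2671}{2}$ ($C = \frac{1738 - -933}{2} = \frac{1738 + 933}{2} = \frac{1}{2} \cdot 2671 = \frac{2671}{2} \approx 1335.5$)
$a = - \frac{2911}{4370}$ ($a = \frac{\left(-2450 - 341\right) + \frac{2671}{2}}{281 + 17 \cdot 112} = \frac{\left(-2450 - 341\right) + \frac{2671}{2}}{281 + 1904} = \frac{-2791 + \frac{2671}{2}}{2185} = \left(- \frac{2911}{2}\right) \frac{1}{2185} = - \frac{2911}{4370} \approx -0.66613$)
$- a = \left(-1\right) \left(- \frac{2911}{4370}\right) = \frac{2911}{4370}$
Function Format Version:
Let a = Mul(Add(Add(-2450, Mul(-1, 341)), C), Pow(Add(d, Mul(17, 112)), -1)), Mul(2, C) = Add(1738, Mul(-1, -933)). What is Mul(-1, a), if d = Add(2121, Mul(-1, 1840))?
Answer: Rational(2911, 4370) ≈ 0.66613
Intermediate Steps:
d = 281 (d = Add(2121, -1840) = 281)
C = Rational(2671, 2) (C = Mul(Rational(1, 2), Add(1738, Mul(-1, -933))) = Mul(Rational(1, 2), Add(1738, 933)) = Mul(Rational(1, 2), 2671) = Rational(2671, 2) ≈ 1335.5)
a = Rational(-2911, 4370) (a = Mul(Add(Add(-2450, Mul(-1, 341)), Rational(2671, 2)), Pow(Add(281, Mul(17, 112)), -1)) = Mul(Add(Add(-2450, -341), Rational(2671, 2)), Pow(Add(281, 1904), -1)) = Mul(Add(-2791, Rational(2671, 2)), Pow(2185, -1)) = Mul(Rational(-2911, 2), Rational(1, 2185)) = Rational(-2911, 4370) ≈ -0.66613)
Mul(-1, a) = Mul(-1, Rational(-2911, 4370)) = Rational(2911, 4370)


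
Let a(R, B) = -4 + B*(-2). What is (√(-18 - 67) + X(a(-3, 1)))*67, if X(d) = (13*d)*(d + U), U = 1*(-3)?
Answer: 47034 + 67*I*√85 ≈ 47034.0 + 617.71*I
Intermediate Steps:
U = -3
a(R, B) = -4 - 2*B
X(d) = 13*d*(-3 + d) (X(d) = (13*d)*(d - 3) = (13*d)*(-3 + d) = 13*d*(-3 + d))
(√(-18 - 67) + X(a(-3, 1)))*67 = (√(-18 - 67) + 13*(-4 - 2*1)*(-3 + (-4 - 2*1)))*67 = (√(-85) + 13*(-4 - 2)*(-3 + (-4 - 2)))*67 = (I*√85 + 13*(-6)*(-3 - 6))*67 = (I*√85 + 13*(-6)*(-9))*67 = (I*√85 + 702)*67 = (702 + I*√85)*67 = 47034 + 67*I*√85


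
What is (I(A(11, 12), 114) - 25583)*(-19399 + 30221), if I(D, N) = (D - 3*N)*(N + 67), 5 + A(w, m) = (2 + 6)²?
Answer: -831194532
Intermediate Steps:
A(w, m) = 59 (A(w, m) = -5 + (2 + 6)² = -5 + 8² = -5 + 64 = 59)
I(D, N) = (67 + N)*(D - 3*N) (I(D, N) = (D - 3*N)*(67 + N) = (67 + N)*(D - 3*N))
(I(A(11, 12), 114) - 25583)*(-19399 + 30221) = ((-201*114 - 3*114² + 67*59 + 59*114) - 25583)*(-19399 + 30221) = ((-22914 - 3*12996 + 3953 + 6726) - 25583)*10822 = ((-22914 - 38988 + 3953 + 6726) - 25583)*10822 = (-51223 - 25583)*10822 = -76806*10822 = -831194532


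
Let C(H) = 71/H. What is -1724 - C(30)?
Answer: -51791/30 ≈ -1726.4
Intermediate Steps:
-1724 - C(30) = -1724 - 71/30 = -51791/30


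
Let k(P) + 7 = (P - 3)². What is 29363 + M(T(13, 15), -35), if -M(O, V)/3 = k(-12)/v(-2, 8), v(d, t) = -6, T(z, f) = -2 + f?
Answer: 29472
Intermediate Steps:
k(P) = -7 + (-3 + P)² (k(P) = -7 + (P - 3)² = -7 + (-3 + P)²)
M(O, V) = 109 (M(O, V) = -3*(-7 + (-3 - 12)²)/(-6) = -3*(-7 + (-15)²)*(-1)/6 = -3*(-7 + 225)*(-1)/6 = -654*(-1)/6 = -3*(-109/3) = 109)
29363 + M(T(13, 15), -35) = 29363 + 109 = 29472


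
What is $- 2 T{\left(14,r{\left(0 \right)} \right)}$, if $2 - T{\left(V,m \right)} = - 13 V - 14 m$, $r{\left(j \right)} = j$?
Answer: $-368$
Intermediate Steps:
$T{\left(V,m \right)} = 2 + 13 V + 14 m$ ($T{\left(V,m \right)} = 2 - \left(- 13 V - 14 m\right) = 2 - \left(- 14 m - 13 V\right) = 2 + \left(13 V + 14 m\right) = 2 + 13 V + 14 m$)
$- 2 T{\left(14,r{\left(0 \right)} \right)} = - 2 \left(2 + 13 \cdot 14 + 14 \cdot 0\right) = - 2 \left(2 + 182 + 0\right) = \left(-2\right) 184 = -368$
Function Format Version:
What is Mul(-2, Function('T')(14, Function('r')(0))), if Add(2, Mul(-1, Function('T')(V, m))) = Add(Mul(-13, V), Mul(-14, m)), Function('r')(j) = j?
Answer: -368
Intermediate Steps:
Function('T')(V, m) = Add(2, Mul(13, V), Mul(14, m)) (Function('T')(V, m) = Add(2, Mul(-1, Add(Mul(-13, V), Mul(-14, m)))) = Add(2, Mul(-1, Add(Mul(-14, m), Mul(-13, V)))) = Add(2, Add(Mul(13, V), Mul(14, m))) = Add(2, Mul(13, V), Mul(14, m)))
Mul(-2, Function('T')(14, Function('r')(0))) = Mul(-2, Add(2, Mul(13, 14), Mul(14, 0))) = Mul(-2, Add(2, 182, 0)) = Mul(-2, 184) = -368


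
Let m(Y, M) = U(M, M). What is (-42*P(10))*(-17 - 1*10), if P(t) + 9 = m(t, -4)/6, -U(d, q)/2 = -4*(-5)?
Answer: -17766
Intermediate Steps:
U(d, q) = -40 (U(d, q) = -(-8)*(-5) = -2*20 = -40)
m(Y, M) = -40
P(t) = -47/3 (P(t) = -9 - 40/6 = -9 - 40*⅙ = -9 - 20/3 = -47/3)
(-42*P(10))*(-17 - 1*10) = (-42*(-47/3))*(-17 - 1*10) = 658*(-17 - 10) = 658*(-27) = -17766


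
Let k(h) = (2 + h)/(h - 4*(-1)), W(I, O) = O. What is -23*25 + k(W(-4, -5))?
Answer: -572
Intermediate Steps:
k(h) = (2 + h)/(4 + h) (k(h) = (2 + h)/(h + 4) = (2 + h)/(4 + h))
-23*25 + k(W(-4, -5)) = -23*25 + (2 - 5)/(4 - 5) = -575 - 3/(-1) = -575 - 1*(-3) = -575 + 3 = -572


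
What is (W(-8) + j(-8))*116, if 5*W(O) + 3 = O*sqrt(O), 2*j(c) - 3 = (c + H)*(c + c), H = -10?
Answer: 84042/5 - 1856*I*sqrt(2)/5 ≈ 16808.0 - 524.96*I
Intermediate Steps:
j(c) = 3/2 + c*(-10 + c) (j(c) = 3/2 + ((c - 10)*(c + c))/2 = 3/2 + ((-10 + c)*(2*c))/2 = 3/2 + (2*c*(-10 + c))/2 = 3/2 + c*(-10 + c))
W(O) = -3/5 + O**(3/2)/5 (W(O) = -3/5 + (O*sqrt(O))/5 = -3/5 + O**(3/2)/5)
(W(-8) + j(-8))*116 = ((-3/5 + (-8)**(3/2)/5) + (3/2 + (-8)**2 - 10*(-8)))*116 = ((-3/5 + (-16*I*sqrt(2))/5) + (3/2 + 64 + 80))*116 = ((-3/5 - 16*I*sqrt(2)/5) + 291/2)*116 = (1449/10 - 16*I*sqrt(2)/5)*116 = 84042/5 - 1856*I*sqrt(2)/5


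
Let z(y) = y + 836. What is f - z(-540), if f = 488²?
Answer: 237848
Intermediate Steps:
f = 238144
z(y) = 836 + y
f - z(-540) = 238144 - (836 - 540) = 238144 - 1*296 = 238144 - 296 = 237848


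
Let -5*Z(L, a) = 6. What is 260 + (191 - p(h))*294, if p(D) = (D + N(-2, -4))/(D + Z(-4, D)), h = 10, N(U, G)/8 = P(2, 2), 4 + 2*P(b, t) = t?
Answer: 619819/11 ≈ 56347.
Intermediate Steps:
P(b, t) = -2 + t/2
N(U, G) = -8 (N(U, G) = 8*(-2 + (1/2)*2) = 8*(-2 + 1) = 8*(-1) = -8)
Z(L, a) = -6/5 (Z(L, a) = -1/5*6 = -6/5)
p(D) = (-8 + D)/(-6/5 + D) (p(D) = (D - 8)/(D - 6/5) = (-8 + D)/(-6/5 + D))
260 + (191 - p(h))*294 = 260 + (191 - 5*(-8 + 10)/(-6 + 5*10))*294 = 260 + (191 - 5*2/(-6 + 50))*294 = 260 + (191 - 5*2/44)*294 = 260 + (191 - 1*5/22)*294 = 260 + (191 - 5/22)*294 = 260 + (4197/22)*294 = 260 + 616959/11 = 619819/11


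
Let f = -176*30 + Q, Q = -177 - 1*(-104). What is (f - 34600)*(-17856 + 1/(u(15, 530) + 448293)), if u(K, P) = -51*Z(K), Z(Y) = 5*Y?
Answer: 317083812511471/444468 ≈ 7.1340e+8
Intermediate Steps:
u(K, P) = -255*K
Q = -73 (Q = -177 + 104 = -73)
f = -5353 (f = -176*30 - 73 = -5280 - 73 = -5353)
(f - 34600)*(-17856 + 1/(u(15, 530) + 448293)) = (-5353 - 34600)*(-17856 + 1/(-255*15 + 448293)) = -39953*(-17856 + 1/(-3825 + 448293)) = -39953*(-17856 + 1/444468) = -39953*(-7936420607/444468) = 317083812511471/444468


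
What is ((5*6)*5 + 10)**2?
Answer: 25600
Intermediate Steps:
((5*6)*5 + 10)**2 = (30*5 + 10)**2 = (150 + 10)**2 = 160**2 = 25600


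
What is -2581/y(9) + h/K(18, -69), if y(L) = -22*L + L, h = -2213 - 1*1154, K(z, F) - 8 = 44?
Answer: -38627/756 ≈ -51.094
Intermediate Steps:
K(z, F) = 52 (K(z, F) = 8 + 44 = 52)
h = -3367 (h = -2213 - 1154 = -3367)
y(L) = -21*L
-2581/y(9) + h/K(18, -69) = -2581/((-21*9)) - 3367/52 = -2581/(-189) - 3367*1/52 = -2581*(-1/189) - 259/4 = 2581/189 - 259/4 = -38627/756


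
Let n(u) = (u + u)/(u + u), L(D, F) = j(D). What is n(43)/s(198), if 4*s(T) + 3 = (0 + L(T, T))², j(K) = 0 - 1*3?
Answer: ⅔ ≈ 0.66667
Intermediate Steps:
j(K) = -3 (j(K) = 0 - 3 = -3)
L(D, F) = -3
n(u) = 1 (n(u) = (2*u)/((2*u)) = (2*u)*(1/(2*u)) = 1)
s(T) = 3/2 (s(T) = -¾ + (0 - 3)²/4 = -¾ + (¼)*(-3)² = -¾ + (¼)*9 = -¾ + 9/4 = 3/2)
n(43)/s(198) = 1/(3/2) = 1*(⅔) = ⅔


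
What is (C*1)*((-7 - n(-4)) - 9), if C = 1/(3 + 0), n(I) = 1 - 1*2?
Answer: -5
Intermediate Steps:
n(I) = -1 (n(I) = 1 - 2 = -1)
C = ⅓ (C = 1/3 = ⅓ ≈ 0.33333)
(C*1)*((-7 - n(-4)) - 9) = ((⅓)*1)*((-7 - 1*(-1)) - 9) = ((-7 + 1) - 9)/3 = (-6 - 9)/3 = (⅓)*(-15) = -5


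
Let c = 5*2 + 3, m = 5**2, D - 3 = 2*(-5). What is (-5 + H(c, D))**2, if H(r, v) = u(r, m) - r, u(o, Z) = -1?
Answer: 361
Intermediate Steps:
D = -7 (D = 3 + 2*(-5) = 3 - 10 = -7)
m = 25
c = 13 (c = 10 + 3 = 13)
H(r, v) = -1 - r
(-5 + H(c, D))**2 = (-5 + (-1 - 1*13))**2 = (-5 + (-1 - 13))**2 = (-5 - 14)**2 = (-19)**2 = 361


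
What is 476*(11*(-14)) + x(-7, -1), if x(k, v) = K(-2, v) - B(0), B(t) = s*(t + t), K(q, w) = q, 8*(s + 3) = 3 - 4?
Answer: -73306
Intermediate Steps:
s = -25/8 (s = -3 + (3 - 4)/8 = -3 + (⅛)*(-1) = -3 - ⅛ = -25/8 ≈ -3.1250)
B(t) = -25*t/4 (B(t) = -25*(t + t)/8 = -25*t/4)
x(k, v) = -2 (x(k, v) = -2 - (-25)*0/4 = -2 - 1*0 = -2 + 0 = -2)
476*(11*(-14)) + x(-7, -1) = 476*(11*(-14)) - 2 = 476*(-154) - 2 = -73304 - 2 = -73306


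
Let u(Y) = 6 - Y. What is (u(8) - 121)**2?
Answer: 15129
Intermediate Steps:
(u(8) - 121)**2 = ((6 - 1*8) - 121)**2 = ((6 - 8) - 121)**2 = (-2 - 121)**2 = (-123)**2 = 15129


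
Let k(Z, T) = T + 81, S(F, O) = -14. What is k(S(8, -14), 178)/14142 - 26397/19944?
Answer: -20452271/15669336 ≈ -1.3052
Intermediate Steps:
k(Z, T) = 81 + T
k(S(8, -14), 178)/14142 - 26397/19944 = (81 + 178)/14142 - 26397/19944 = 259*(1/14142) - 26397*1/19944 = 259/14142 - 2933/2216 = -20452271/15669336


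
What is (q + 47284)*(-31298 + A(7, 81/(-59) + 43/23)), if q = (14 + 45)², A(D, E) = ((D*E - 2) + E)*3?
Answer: -2155652064280/1357 ≈ -1.5885e+9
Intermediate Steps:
A(D, E) = -6 + 3*E + 3*D*E (A(D, E) = ((-2 + D*E) + E)*3 = (-2 + E + D*E)*3 = -6 + 3*E + 3*D*E)
q = 3481 (q = 59² = 3481)
(q + 47284)*(-31298 + A(7, 81/(-59) + 43/23)) = (3481 + 47284)*(-31298 + (-6 + 3*(81/(-59) + 43/23) + 3*7*(81/(-59) + 43/23))) = 50765*(-31298 + (-6 + 3*(81*(-1/59) + 43*(1/23)) + 3*7*(81*(-1/59) + 43*(1/23)))) = 50765*(-31298 + (-6 + 3*(-81/59 + 43/23) + 3*7*(-81/59 + 43/23))) = 50765*(-31298 + (-6 + 3*(674/1357) + 3*7*(674/1357))) = 50765*(-31298 + (-6 + 2022/1357 + 14154/1357)) = 50765*(-31298 + 8034/1357) = 50765*(-42463352/1357) = -2155652064280/1357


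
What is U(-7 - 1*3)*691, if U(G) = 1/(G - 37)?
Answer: -691/47 ≈ -14.702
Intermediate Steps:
U(G) = 1/(-37 + G)
U(-7 - 1*3)*691 = 691/(-37 + (-7 - 1*3)) = 691/(-37 + (-7 - 3)) = 691/(-37 - 10) = 691/(-47) = -1/47*691 = -691/47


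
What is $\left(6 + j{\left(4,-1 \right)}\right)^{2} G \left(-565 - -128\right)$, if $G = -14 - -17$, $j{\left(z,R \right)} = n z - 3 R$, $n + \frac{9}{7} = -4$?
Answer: $- \frac{9471975}{49} \approx -1.9331 \cdot 10^{5}$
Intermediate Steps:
$n = - \frac{37}{7}$ ($n = - \frac{9}{7} - 4 = - \frac{37}{7} \approx -5.2857$)
$j{\left(z,R \right)} = - 3 R - \frac{37 z}{7}$ ($j{\left(z,R \right)} = - \frac{37 z}{7} - 3 R = - 3 R - \frac{37 z}{7}$)
$G = 3$ ($G = -14 + 17 = 3$)
$\left(6 + j{\left(4,-1 \right)}\right)^{2} G \left(-565 - -128\right) = \left(6 - \frac{127}{7}\right)^{2} \cdot 3 \left(-565 - -128\right) = \left(6 + \left(3 - \frac{148}{7}\right)\right)^{2} \cdot 3 \left(-565 + 128\right) = \left(6 - \frac{127}{7}\right)^{2} \cdot 3 \left(-437\right) = \left(- \frac{85}{7}\right)^{2} \cdot 3 \left(-437\right) = \frac{7225}{49} \cdot 3 \left(-437\right) = \frac{21675}{49} \left(-437\right) = - \frac{9471975}{49}$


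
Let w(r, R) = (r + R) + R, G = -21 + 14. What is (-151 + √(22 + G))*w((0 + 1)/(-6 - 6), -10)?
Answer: 36391/12 - 241*√15/12 ≈ 2954.8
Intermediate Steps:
G = -7
w(r, R) = r + 2*R (w(r, R) = (R + r) + R = r + 2*R)
(-151 + √(22 + G))*w((0 + 1)/(-6 - 6), -10) = (-151 + √(22 - 7))*((0 + 1)/(-6 - 6) + 2*(-10)) = (-151 + √15)*(1/(-12) - 20) = (-151 + √15)*(1*(-1/12) - 20) = (-151 + √15)*(-1/12 - 20) = (-151 + √15)*(-241/12) = 36391/12 - 241*√15/12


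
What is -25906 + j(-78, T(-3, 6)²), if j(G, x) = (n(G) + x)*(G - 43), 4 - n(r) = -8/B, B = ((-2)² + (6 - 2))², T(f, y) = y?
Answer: -246089/8 ≈ -30761.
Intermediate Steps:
B = 64 (B = (4 + 4)² = 8² = 64)
n(r) = 33/8 (n(r) = 4 - (-8)/64 = 4 - 1*(-⅛) = 4 + ⅛ = 33/8)
j(G, x) = (-43 + G)*(33/8 + x) (j(G, x) = (33/8 + x)*(G - 43) = (33/8 + x)*(-43 + G) = (-43 + G)*(33/8 + x))
-25906 + j(-78, T(-3, 6)²) = -25906 + (-1419/8 - 43*6² + (33/8)*(-78) - 78*6²) = -25906 + (-1419/8 - 43*36 - 1287/4 - 78*36) = -25906 + (-1419/8 - 1548 - 1287/4 - 2808) = -25906 - 38841/8 = -246089/8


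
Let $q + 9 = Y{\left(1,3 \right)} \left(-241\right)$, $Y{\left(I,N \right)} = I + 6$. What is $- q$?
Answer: $1696$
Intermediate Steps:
$Y{\left(I,N \right)} = 6 + I$
$q = -1696$ ($q = -9 + \left(6 + 1\right) \left(-241\right) = -9 + 7 \left(-241\right) = -9 - 1687 = -1696$)
$- q = \left(-1\right) \left(-1696\right) = 1696$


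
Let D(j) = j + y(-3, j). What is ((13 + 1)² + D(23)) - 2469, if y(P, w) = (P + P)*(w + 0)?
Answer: -2388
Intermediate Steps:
y(P, w) = 2*P*w (y(P, w) = (2*P)*w = 2*P*w)
D(j) = -5*j (D(j) = j + 2*(-3)*j = j - 6*j = -5*j)
((13 + 1)² + D(23)) - 2469 = ((13 + 1)² - 5*23) - 2469 = (14² - 115) - 2469 = (196 - 115) - 2469 = 81 - 2469 = -2388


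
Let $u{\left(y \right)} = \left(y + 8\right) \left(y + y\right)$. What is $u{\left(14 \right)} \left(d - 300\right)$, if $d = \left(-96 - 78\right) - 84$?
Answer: $-343728$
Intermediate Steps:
$d = -258$ ($d = -174 - 84 = -258$)
$u{\left(y \right)} = 2 y \left(8 + y\right)$ ($u{\left(y \right)} = \left(8 + y\right) 2 y = 2 y \left(8 + y\right)$)
$u{\left(14 \right)} \left(d - 300\right) = 2 \cdot 14 \left(8 + 14\right) \left(-258 - 300\right) = 2 \cdot 14 \cdot 22 \left(-558\right) = 616 \left(-558\right) = -343728$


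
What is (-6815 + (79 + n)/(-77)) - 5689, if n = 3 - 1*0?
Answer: -962890/77 ≈ -12505.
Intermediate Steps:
n = 3 (n = 3 + 0 = 3)
(-6815 + (79 + n)/(-77)) - 5689 = (-6815 + (79 + 3)/(-77)) - 5689 = (-6815 + 82*(-1/77)) - 5689 = (-6815 - 82/77) - 5689 = -524837/77 - 5689 = -962890/77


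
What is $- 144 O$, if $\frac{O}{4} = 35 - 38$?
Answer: $1728$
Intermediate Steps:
$O = -12$ ($O = 4 \left(35 - 38\right) = 4 \left(-3\right) = -12$)
$- 144 O = \left(-144\right) \left(-12\right) = 1728$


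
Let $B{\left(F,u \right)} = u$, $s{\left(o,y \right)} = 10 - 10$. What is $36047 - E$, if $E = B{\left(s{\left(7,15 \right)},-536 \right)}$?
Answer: $36583$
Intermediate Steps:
$s{\left(o,y \right)} = 0$
$E = -536$
$36047 - E = 36047 - -536 = 36047 + 536 = 36583$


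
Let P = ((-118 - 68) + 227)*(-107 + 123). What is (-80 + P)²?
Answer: 331776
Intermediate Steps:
P = 656 (P = (-186 + 227)*16 = 41*16 = 656)
(-80 + P)² = (-80 + 656)² = 576² = 331776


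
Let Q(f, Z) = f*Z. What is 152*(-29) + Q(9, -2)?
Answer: -4426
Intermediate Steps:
Q(f, Z) = Z*f
152*(-29) + Q(9, -2) = 152*(-29) - 2*9 = -4408 - 18 = -4426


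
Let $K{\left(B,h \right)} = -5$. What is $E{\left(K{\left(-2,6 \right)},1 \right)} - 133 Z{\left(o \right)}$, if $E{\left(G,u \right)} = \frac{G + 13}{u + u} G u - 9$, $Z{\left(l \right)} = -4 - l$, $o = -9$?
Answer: $-694$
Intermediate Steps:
$E{\left(G,u \right)} = -9 + \frac{G \left(13 + G\right)}{2}$ ($E{\left(G,u \right)} = \frac{13 + G}{2 u} G u - 9 = \frac{G \left(13 + G\right)}{2 u} u - 9 = \frac{G \left(13 + G\right)}{2} - 9 = -9 + \frac{G \left(13 + G\right)}{2}$)
$E{\left(K{\left(-2,6 \right)},1 \right)} - 133 Z{\left(o \right)} = \left(-9 + \frac{\left(-5\right)^{2}}{2} + \frac{13}{2} \left(-5\right)\right) - 133 \left(-4 - -9\right) = \left(-9 + \frac{1}{2} \cdot 25 - \frac{65}{2}\right) - 133 \left(-4 + 9\right) = \left(-9 + \frac{25}{2} - \frac{65}{2}\right) - 665 = -29 - 665 = -694$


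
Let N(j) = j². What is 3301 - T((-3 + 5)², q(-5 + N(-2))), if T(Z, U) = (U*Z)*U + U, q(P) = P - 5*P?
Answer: 3233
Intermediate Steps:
q(P) = -4*P
T(Z, U) = U + Z*U² (T(Z, U) = Z*U² + U = U + Z*U²)
3301 - T((-3 + 5)², q(-5 + N(-2))) = 3301 - (-4*(-5 + (-2)²))*(1 + (-4*(-5 + (-2)²))*(-3 + 5)²) = 3301 - (-4*(-5 + 4))*(1 - 4*(-5 + 4)*2²) = 3301 - (-4*(-1))*(1 - 4*(-1)*4) = 3301 - 4*(1 + 4*4) = 3301 - 4*(1 + 16) = 3301 - 4*17 = 3301 - 1*68 = 3301 - 68 = 3233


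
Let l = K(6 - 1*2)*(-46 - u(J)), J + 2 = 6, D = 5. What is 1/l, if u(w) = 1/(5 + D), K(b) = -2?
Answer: 5/461 ≈ 0.010846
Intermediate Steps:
J = 4 (J = -2 + 6 = 4)
u(w) = 1/10 (u(w) = 1/(5 + 5) = 1/10)
l = 461/5 (l = -2*(-46 - 1*1/10) = -2*(-46 - 1/10) = -2*(-461/10) = 461/5 ≈ 92.200)
1/l = 1/(461/5) = 5/461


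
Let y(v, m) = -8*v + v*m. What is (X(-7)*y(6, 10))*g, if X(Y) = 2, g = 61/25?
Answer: 1464/25 ≈ 58.560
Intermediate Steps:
g = 61/25 (g = 61*(1/25) = 61/25 ≈ 2.4400)
y(v, m) = -8*v + m*v
(X(-7)*y(6, 10))*g = (2*(6*(-8 + 10)))*(61/25) = (2*(6*2))*(61/25) = (2*12)*(61/25) = 24*(61/25) = 1464/25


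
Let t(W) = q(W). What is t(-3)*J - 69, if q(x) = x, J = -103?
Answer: 240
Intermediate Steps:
t(W) = W
t(-3)*J - 69 = -3*(-103) - 69 = 309 - 69 = 240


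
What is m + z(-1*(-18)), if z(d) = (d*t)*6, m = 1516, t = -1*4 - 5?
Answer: 544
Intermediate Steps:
t = -9 (t = -4 - 5 = -9)
z(d) = -54*d (z(d) = (d*(-9))*6 = -9*d*6 = -54*d)
m + z(-1*(-18)) = 1516 - (-54)*(-18) = 1516 - 54*18 = 1516 - 972 = 544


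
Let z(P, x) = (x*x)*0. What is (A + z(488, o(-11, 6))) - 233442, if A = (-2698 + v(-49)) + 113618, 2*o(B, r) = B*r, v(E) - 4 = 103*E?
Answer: -127565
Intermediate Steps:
v(E) = 4 + 103*E
o(B, r) = B*r/2 (o(B, r) = (B*r)/2 = B*r/2)
A = 105877 (A = (-2698 + (4 + 103*(-49))) + 113618 = (-2698 + (4 - 5047)) + 113618 = (-2698 - 5043) + 113618 = -7741 + 113618 = 105877)
z(P, x) = 0 (z(P, x) = x**2*0 = 0)
(A + z(488, o(-11, 6))) - 233442 = (105877 + 0) - 233442 = 105877 - 233442 = -127565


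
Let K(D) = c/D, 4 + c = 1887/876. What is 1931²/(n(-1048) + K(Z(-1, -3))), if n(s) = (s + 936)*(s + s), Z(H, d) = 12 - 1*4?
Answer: 8710385696/548380133 ≈ 15.884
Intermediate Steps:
Z(H, d) = 8 (Z(H, d) = 12 - 4 = 8)
c = -539/292 (c = -4 + 1887/876 = -4 + 1887*(1/876) = -4 + 629/292 = -539/292 ≈ -1.8459)
K(D) = -539/(292*D)
n(s) = 2*s*(936 + s) (n(s) = (936 + s)*(2*s) = 2*s*(936 + s))
1931²/(n(-1048) + K(Z(-1, -3))) = 1931²/(2*(-1048)*(936 - 1048) - 539/292/8) = 3728761/(2*(-1048)*(-112) - 539/292*⅛) = 3728761/(234752 - 539/2336) = 3728761/(548380133/2336) = 3728761*(2336/548380133) = 8710385696/548380133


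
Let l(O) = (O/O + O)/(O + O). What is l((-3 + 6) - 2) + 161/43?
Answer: 204/43 ≈ 4.7442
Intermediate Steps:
l(O) = (1 + O)/(2*O) (l(O) = (1 + O)/((2*O)) = (1 + O)*(1/(2*O)) = (1 + O)/(2*O))
l((-3 + 6) - 2) + 161/43 = (1 + ((-3 + 6) - 2))/(2*((-3 + 6) - 2)) + 161/43 = (1 + (3 - 2))/(2*(3 - 2)) + 161*(1/43) = (1/2)*(1 + 1)/1 + 161/43 = (1/2)*1*2 + 161/43 = 1 + 161/43 = 204/43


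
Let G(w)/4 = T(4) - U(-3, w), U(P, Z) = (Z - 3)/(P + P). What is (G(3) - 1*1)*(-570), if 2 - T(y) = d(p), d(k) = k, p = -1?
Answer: -6270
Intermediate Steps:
T(y) = 3 (T(y) = 2 - 1*(-1) = 2 + 1 = 3)
U(P, Z) = (-3 + Z)/(2*P) (U(P, Z) = (-3 + Z)/((2*P)) = (-3 + Z)*(1/(2*P)) = (-3 + Z)/(2*P))
G(w) = 10 + 2*w/3 (G(w) = 4*(3 - (-3 + w)/(2*(-3))) = 4*(3 - (-1)*(-3 + w)/(2*3)) = 4*(3 - (½ - w/6)) = 4*(3 + (-½ + w/6)) = 4*(5/2 + w/6) = 10 + 2*w/3)
(G(3) - 1*1)*(-570) = ((10 + (⅔)*3) - 1*1)*(-570) = ((10 + 2) - 1)*(-570) = (12 - 1)*(-570) = 11*(-570) = -6270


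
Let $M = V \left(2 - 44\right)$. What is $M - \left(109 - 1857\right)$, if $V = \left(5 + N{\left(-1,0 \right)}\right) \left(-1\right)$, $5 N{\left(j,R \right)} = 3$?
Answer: $\frac{9916}{5} \approx 1983.2$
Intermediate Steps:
$N{\left(j,R \right)} = \frac{3}{5}$ ($N{\left(j,R \right)} = \frac{1}{5} \cdot 3 = \frac{3}{5}$)
$V = - \frac{28}{5}$ ($V = \left(5 + \frac{3}{5}\right) \left(-1\right) = \frac{28}{5} \left(-1\right) = - \frac{28}{5} \approx -5.6$)
$M = \frac{1176}{5}$ ($M = - \frac{28 \left(2 - 44\right)}{5} = \left(- \frac{28}{5}\right) \left(-42\right) = \frac{1176}{5} \approx 235.2$)
$M - \left(109 - 1857\right) = \frac{1176}{5} - \left(109 - 1857\right) = \frac{1176}{5} - -1748 = \frac{1176}{5} + 1748 = \frac{9916}{5}$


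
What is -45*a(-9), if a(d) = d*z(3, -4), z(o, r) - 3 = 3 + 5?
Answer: 4455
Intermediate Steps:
z(o, r) = 11 (z(o, r) = 3 + (3 + 5) = 3 + 8 = 11)
a(d) = 11*d (a(d) = d*11 = 11*d)
-45*a(-9) = -495*(-9) = -45*(-99) = 4455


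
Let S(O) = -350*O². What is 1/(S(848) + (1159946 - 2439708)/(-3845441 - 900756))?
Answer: -4746197/1194553235341038 ≈ -3.9732e-9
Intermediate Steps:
1/(S(848) + (1159946 - 2439708)/(-3845441 - 900756)) = 1/(-350*848² + (1159946 - 2439708)/(-3845441 - 900756)) = 1/(-350*719104 - 1279762/(-4746197)) = 1/(-251686400 - 1279762*(-1/4746197)) = 1/(-251686400 + 1279762/4746197) = 1/(-1194553235341038/4746197) = -4746197/1194553235341038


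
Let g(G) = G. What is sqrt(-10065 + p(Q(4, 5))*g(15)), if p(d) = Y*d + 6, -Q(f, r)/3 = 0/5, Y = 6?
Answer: 5*I*sqrt(399) ≈ 99.875*I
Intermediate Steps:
Q(f, r) = 0 (Q(f, r) = -0/5 = -3*0 = 0)
p(d) = 6 + 6*d (p(d) = 6*d + 6 = 6 + 6*d)
sqrt(-10065 + p(Q(4, 5))*g(15)) = sqrt(-10065 + (6 + 6*0)*15) = sqrt(-10065 + (6 + 0)*15) = sqrt(-10065 + 6*15) = sqrt(-10065 + 90) = sqrt(-9975) = 5*I*sqrt(399)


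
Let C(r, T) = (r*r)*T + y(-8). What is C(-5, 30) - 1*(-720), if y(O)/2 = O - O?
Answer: 1470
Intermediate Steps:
y(O) = 0 (y(O) = 2*(O - O) = 2*0 = 0)
C(r, T) = T*r**2 (C(r, T) = (r*r)*T + 0 = r**2*T + 0 = T*r**2 + 0 = T*r**2)
C(-5, 30) - 1*(-720) = 30*(-5)**2 - 1*(-720) = 30*25 + 720 = 750 + 720 = 1470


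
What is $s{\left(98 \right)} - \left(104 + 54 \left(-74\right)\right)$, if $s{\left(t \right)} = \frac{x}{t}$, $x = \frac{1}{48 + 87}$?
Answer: $\frac{51491161}{13230} \approx 3892.0$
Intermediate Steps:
$x = \frac{1}{135} \approx 0.0074074$
$s{\left(t \right)} = \frac{1}{135 t}$
$s{\left(98 \right)} - \left(104 + 54 \left(-74\right)\right) = \frac{1}{135 \cdot 98} - \left(104 + 54 \left(-74\right)\right) = \frac{1}{135} \cdot \frac{1}{98} - \left(104 - 3996\right) = \frac{1}{13230} - -3892 = \frac{1}{13230} + 3892 = \frac{51491161}{13230}$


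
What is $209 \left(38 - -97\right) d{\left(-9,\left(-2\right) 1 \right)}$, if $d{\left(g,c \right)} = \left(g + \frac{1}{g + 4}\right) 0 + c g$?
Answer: $507870$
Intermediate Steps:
$d{\left(g,c \right)} = c g$ ($d{\left(g,c \right)} = \left(g + \frac{1}{4 + g}\right) 0 + c g = 0 + c g = c g$)
$209 \left(38 - -97\right) d{\left(-9,\left(-2\right) 1 \right)} = 209 \left(38 - -97\right) \left(-2\right) 1 \left(-9\right) = 209 \left(38 + 97\right) \left(\left(-2\right) \left(-9\right)\right) = 209 \cdot 135 \cdot 18 = 28215 \cdot 18 = 507870$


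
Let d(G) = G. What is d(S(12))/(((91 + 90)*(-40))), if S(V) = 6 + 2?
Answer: -1/905 ≈ -0.0011050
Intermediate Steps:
S(V) = 8
d(S(12))/(((91 + 90)*(-40))) = 8/(((91 + 90)*(-40))) = 8/((181*(-40))) = 8/(-7240) = 8*(-1/7240) = -1/905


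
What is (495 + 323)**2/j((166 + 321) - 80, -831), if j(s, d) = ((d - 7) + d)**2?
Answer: 669124/2785561 ≈ 0.24021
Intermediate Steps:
j(s, d) = (-7 + 2*d)**2 (j(s, d) = ((-7 + d) + d)**2 = (-7 + 2*d)**2)
(495 + 323)**2/j((166 + 321) - 80, -831) = (495 + 323)**2/((-7 + 2*(-831))**2) = 818**2/((-7 - 1662)**2) = 669124/((-1669)**2) = 669124/2785561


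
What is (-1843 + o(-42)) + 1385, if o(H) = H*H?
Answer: 1306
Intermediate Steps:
o(H) = H²
(-1843 + o(-42)) + 1385 = (-1843 + (-42)²) + 1385 = (-1843 + 1764) + 1385 = -79 + 1385 = 1306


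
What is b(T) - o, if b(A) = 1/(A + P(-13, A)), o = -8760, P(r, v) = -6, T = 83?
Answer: 674521/77 ≈ 8760.0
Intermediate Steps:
b(A) = 1/(-6 + A) (b(A) = 1/(A - 6) = 1/(-6 + A))
b(T) - o = 1/(-6 + 83) - 1*(-8760) = 1/77 + 8760 = 674521/77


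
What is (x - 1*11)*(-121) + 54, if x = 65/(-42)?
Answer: 66035/42 ≈ 1572.3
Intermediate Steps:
x = -65/42 (x = 65*(-1/42) = -65/42 ≈ -1.5476)
(x - 1*11)*(-121) + 54 = (-65/42 - 1*11)*(-121) + 54 = (-65/42 - 11)*(-121) + 54 = -527/42*(-121) + 54 = 63767/42 + 54 = 66035/42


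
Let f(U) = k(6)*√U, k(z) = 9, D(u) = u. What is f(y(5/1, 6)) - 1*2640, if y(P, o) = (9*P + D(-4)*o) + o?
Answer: -2640 + 27*√3 ≈ -2593.2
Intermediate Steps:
y(P, o) = -3*o + 9*P (y(P, o) = (9*P - 4*o) + o = (-4*o + 9*P) + o = -3*o + 9*P)
f(U) = 9*√U
f(y(5/1, 6)) - 1*2640 = 9*√(-3*6 + 9*(5/1)) - 1*2640 = 9*√(-18 + 9*(5*1)) - 2640 = 9*√(-18 + 9*5) - 2640 = 9*√(-18 + 45) - 2640 = 9*√27 - 2640 = 9*(3*√3) - 2640 = 27*√3 - 2640 = -2640 + 27*√3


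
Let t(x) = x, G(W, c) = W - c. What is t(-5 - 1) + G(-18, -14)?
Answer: -10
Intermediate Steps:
t(-5 - 1) + G(-18, -14) = (-5 - 1) + (-18 - 1*(-14)) = -6 + (-18 + 14) = -6 - 4 = -10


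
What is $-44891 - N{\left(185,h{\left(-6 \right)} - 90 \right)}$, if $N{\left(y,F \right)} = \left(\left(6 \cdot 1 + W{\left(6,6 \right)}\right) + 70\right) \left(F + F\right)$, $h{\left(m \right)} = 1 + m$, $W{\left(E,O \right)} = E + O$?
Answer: $-28171$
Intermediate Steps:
$N{\left(y,F \right)} = 176 F$ ($N{\left(y,F \right)} = \left(\left(6 \cdot 1 + \left(6 + 6\right)\right) + 70\right) \left(F + F\right) = \left(\left(6 + 12\right) + 70\right) 2 F = \left(18 + 70\right) 2 F = 88 \cdot 2 F = 176 F$)
$-44891 - N{\left(185,h{\left(-6 \right)} - 90 \right)} = -44891 - 176 \left(\left(1 - 6\right) - 90\right) = -44891 - 176 \left(-5 - 90\right) = -44891 - 176 \left(-95\right) = -44891 - -16720 = -44891 + 16720 = -28171$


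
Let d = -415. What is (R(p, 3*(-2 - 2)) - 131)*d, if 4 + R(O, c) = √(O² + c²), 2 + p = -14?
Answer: 47725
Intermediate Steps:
p = -16 (p = -2 - 14 = -16)
R(O, c) = -4 + √(O² + c²)
(R(p, 3*(-2 - 2)) - 131)*d = ((-4 + √((-16)² + (3*(-2 - 2))²)) - 131)*(-415) = ((-4 + √(256 + (3*(-4))²)) - 131)*(-415) = ((-4 + √(256 + (-12)²)) - 131)*(-415) = ((-4 + √(256 + 144)) - 131)*(-415) = ((-4 + √400) - 131)*(-415) = ((-4 + 20) - 131)*(-415) = (16 - 131)*(-415) = -115*(-415) = 47725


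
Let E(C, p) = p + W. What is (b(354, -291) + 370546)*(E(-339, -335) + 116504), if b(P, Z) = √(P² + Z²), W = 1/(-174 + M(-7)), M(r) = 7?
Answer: 7188674661212/167 + 58200666*√23333/167 ≈ 4.3099e+10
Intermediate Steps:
W = -1/167 (W = 1/(-174 + 7) = 1/(-167) = -1/167 ≈ -0.0059880)
E(C, p) = -1/167 + p (E(C, p) = p - 1/167 = -1/167 + p)
(b(354, -291) + 370546)*(E(-339, -335) + 116504) = (√(354² + (-291)²) + 370546)*((-1/167 - 335) + 116504) = (√(125316 + 84681) + 370546)*(-55946/167 + 116504) = (√209997 + 370546)*(19400222/167) = (3*√23333 + 370546)*(19400222/167) = (370546 + 3*√23333)*(19400222/167) = 7188674661212/167 + 58200666*√23333/167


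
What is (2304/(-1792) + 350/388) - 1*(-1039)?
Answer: 1410441/1358 ≈ 1038.6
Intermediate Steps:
(2304/(-1792) + 350/388) - 1*(-1039) = (2304*(-1/1792) + 350*(1/388)) + 1039 = (-9/7 + 175/194) + 1039 = -521/1358 + 1039 = 1410441/1358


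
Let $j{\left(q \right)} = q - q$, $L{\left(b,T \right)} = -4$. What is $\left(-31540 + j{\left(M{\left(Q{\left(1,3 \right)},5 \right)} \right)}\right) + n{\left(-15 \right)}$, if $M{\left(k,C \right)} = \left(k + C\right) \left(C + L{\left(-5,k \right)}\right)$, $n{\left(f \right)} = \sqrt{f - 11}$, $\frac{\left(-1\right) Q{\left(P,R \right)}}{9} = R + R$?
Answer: $-31540 + i \sqrt{26} \approx -31540.0 + 5.099 i$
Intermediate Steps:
$Q{\left(P,R \right)} = - 18 R$ ($Q{\left(P,R \right)} = - 9 \left(R + R\right) = - 9 \cdot 2 R = - 18 R$)
$n{\left(f \right)} = \sqrt{-11 + f}$
$M{\left(k,C \right)} = \left(-4 + C\right) \left(C + k\right)$ ($M{\left(k,C \right)} = \left(k + C\right) \left(C - 4\right) = \left(C + k\right) \left(-4 + C\right) = \left(-4 + C\right) \left(C + k\right)$)
$j{\left(q \right)} = 0$
$\left(-31540 + j{\left(M{\left(Q{\left(1,3 \right)},5 \right)} \right)}\right) + n{\left(-15 \right)} = \left(-31540 + 0\right) + \sqrt{-11 - 15} = -31540 + \sqrt{-26} = -31540 + i \sqrt{26}$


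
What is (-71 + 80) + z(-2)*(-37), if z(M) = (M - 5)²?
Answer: -1804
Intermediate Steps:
z(M) = (-5 + M)²
(-71 + 80) + z(-2)*(-37) = (-71 + 80) + (-5 - 2)²*(-37) = 9 + (-7)²*(-37) = 9 + 49*(-37) = 9 - 1813 = -1804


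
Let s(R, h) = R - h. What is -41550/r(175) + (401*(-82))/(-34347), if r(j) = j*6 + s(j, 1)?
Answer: -25682783/778532 ≈ -32.989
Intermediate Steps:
r(j) = -1 + 7*j (r(j) = j*6 + (j - 1*1) = 6*j + (j - 1) = 6*j + (-1 + j) = -1 + 7*j)
-41550/r(175) + (401*(-82))/(-34347) = -41550/(-1 + 7*175) + (401*(-82))/(-34347) = -41550/(-1 + 1225) - 32882*(-1/34347) = -41550/1224 + 32882/34347 = -41550*1/1224 + 32882/34347 = -6925/204 + 32882/34347 = -25682783/778532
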